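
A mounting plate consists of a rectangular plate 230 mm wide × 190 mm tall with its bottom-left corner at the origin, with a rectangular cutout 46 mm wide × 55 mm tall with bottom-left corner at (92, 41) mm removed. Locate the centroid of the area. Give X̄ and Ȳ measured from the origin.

Part | A | x̄ᵢ | ȳᵢ | A·x̄ᵢ | A·ȳᵢ
plate | 43700.00 | 115.00 | 95.00 | 5025500.00 | 4151500.00
hole | -2530.00 | 115.00 | 68.50 | -290950.00 | -173305.00
Σ | 41170.00 |  |  | 4734550.00 | 3978195.00
X̄ = 4734550.00 / 41170.00 = 115.00 mm
Ȳ = 3978195.00 / 41170.00 = 96.63 mm

X̄ = 115.00 mm, Ȳ = 96.63 mm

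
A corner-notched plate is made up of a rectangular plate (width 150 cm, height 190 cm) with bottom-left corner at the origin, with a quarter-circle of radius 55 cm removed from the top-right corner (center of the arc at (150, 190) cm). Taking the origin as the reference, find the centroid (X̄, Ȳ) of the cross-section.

Part | A | x̄ᵢ | ȳᵢ | A·x̄ᵢ | A·ȳᵢ
plate | 28500.00 | 75.00 | 95.00 | 2137500.00 | 2707500.00
removed quarter-circle | -2375.83 | 126.66 | 166.66 | -300916.08 | -395949.26
Σ | 26124.17 |  |  | 1836583.92 | 2311550.74
X̄ = 1836583.92 / 26124.17 = 70.30 cm
Ȳ = 2311550.74 / 26124.17 = 88.48 cm

X̄ = 70.30 cm, Ȳ = 88.48 cm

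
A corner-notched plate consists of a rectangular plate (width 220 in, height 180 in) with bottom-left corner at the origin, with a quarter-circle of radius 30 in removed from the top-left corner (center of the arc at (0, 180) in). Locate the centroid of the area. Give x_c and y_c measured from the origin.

x_c = 111.77 in, y_c = 88.60 in

plate: A = 220 × 180 = 39600.00, centroid at (110.00, 90.00).
removed quarter-circle: A = −¼π·30² = -706.86, centroid at (12.73, 167.27).
ΣA = 38893.14 in², ΣAx_c = 4347000.00 in³, ΣAy_c = 3445765.50 in³.
x_c = 4347000.00/38893.14 = 111.77 in; y_c = 3445765.50/38893.14 = 88.60 in.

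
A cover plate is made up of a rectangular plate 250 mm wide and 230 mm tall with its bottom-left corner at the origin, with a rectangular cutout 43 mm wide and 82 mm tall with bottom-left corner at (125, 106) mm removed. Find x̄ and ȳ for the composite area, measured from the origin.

Part | A | x̄ᵢ | ȳᵢ | A·x̄ᵢ | A·ȳᵢ
plate | 57500.00 | 125.00 | 115.00 | 7187500.00 | 6612500.00
hole | -3526.00 | 146.50 | 147.00 | -516559.00 | -518322.00
Σ | 53974.00 |  |  | 6670941.00 | 6094178.00
x̄ = 6670941.00 / 53974.00 = 123.60 mm
ȳ = 6094178.00 / 53974.00 = 112.91 mm

x̄ = 123.60 mm, ȳ = 112.91 mm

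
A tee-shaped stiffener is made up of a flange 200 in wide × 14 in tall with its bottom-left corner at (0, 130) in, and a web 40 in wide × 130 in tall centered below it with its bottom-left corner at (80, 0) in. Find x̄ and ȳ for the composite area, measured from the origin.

x̄ = 100.00 in, ȳ = 90.20 in

Part | A | x̄ᵢ | ȳᵢ | A·x̄ᵢ | A·ȳᵢ
web | 5200.00 | 100.00 | 65.00 | 520000.00 | 338000.00
flange | 2800.00 | 100.00 | 137.00 | 280000.00 | 383600.00
Σ | 8000.00 |  |  | 800000.00 | 721600.00
x̄ = 800000.00 / 8000.00 = 100.00 in
ȳ = 721600.00 / 8000.00 = 90.20 in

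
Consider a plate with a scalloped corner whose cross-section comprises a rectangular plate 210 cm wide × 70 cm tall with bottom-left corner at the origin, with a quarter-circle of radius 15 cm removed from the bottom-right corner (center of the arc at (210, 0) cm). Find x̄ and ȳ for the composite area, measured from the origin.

Part | A | x̄ᵢ | ȳᵢ | A·x̄ᵢ | A·ȳᵢ
plate | 14700.00 | 105.00 | 35.00 | 1543500.00 | 514500.00
removed quarter-circle | -176.71 | 203.63 | 6.37 | -35985.06 | -1125.00
Σ | 14523.29 |  |  | 1507514.94 | 513375.00
x̄ = 1507514.94 / 14523.29 = 103.80 cm
ȳ = 513375.00 / 14523.29 = 35.35 cm

x̄ = 103.80 cm, ȳ = 35.35 cm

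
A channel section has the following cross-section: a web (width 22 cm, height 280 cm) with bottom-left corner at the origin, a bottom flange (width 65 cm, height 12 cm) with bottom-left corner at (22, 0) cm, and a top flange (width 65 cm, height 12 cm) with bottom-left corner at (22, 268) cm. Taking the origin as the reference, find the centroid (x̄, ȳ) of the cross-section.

web: A = 22 × 280 = 6160.00, centroid at (11.00, 140.00).
bottom flange: A = 65 × 12 = 780.00, centroid at (54.50, 6.00).
top flange: A = 65 × 12 = 780.00, centroid at (54.50, 274.00).
ΣA = 7720.00 cm²
ΣAx̄ = (6160.00)(11.00) + (780.00)(54.50) + (780.00)(54.50) = 152780.00 cm³
ΣAȳ = (6160.00)(140.00) + (780.00)(6.00) + (780.00)(274.00) = 1080800.00 cm³
x̄ = 152780.00 / 7720.00 = 19.79 cm
ȳ = 1080800.00 / 7720.00 = 140.00 cm

x̄ = 19.79 cm, ȳ = 140.00 cm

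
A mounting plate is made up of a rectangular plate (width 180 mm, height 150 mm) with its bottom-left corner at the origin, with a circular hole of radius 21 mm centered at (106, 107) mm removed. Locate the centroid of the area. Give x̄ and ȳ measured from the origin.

x̄ = 89.13 mm, ȳ = 73.27 mm

plate: A = 180 × 150 = 27000.00, centroid at (90.00, 75.00).
hole: A = −π·21² = -1385.44, centroid at (106.00, 107.00).
ΣA = 25614.56 mm²
ΣAx̄ = (27000.00)(90.00) + (-1385.44)(106.00) = 2283143.11 mm³
ΣAȳ = (27000.00)(75.00) + (-1385.44)(107.00) = 1876757.67 mm³
x̄ = 2283143.11 / 25614.56 = 89.13 mm
ȳ = 1876757.67 / 25614.56 = 73.27 mm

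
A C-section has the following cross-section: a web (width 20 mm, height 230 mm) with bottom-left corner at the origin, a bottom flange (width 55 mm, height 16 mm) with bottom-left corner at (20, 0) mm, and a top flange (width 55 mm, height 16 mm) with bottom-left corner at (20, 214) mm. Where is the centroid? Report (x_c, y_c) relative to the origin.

x_c = 20.38 mm, y_c = 115.00 mm

web: A = 20 × 230 = 4600.00, centroid at (10.00, 115.00).
bottom flange: A = 55 × 16 = 880.00, centroid at (47.50, 8.00).
top flange: A = 55 × 16 = 880.00, centroid at (47.50, 222.00).
ΣA = 6360.00 mm²
ΣAx_c = (4600.00)(10.00) + (880.00)(47.50) + (880.00)(47.50) = 129600.00 mm³
ΣAy_c = (4600.00)(115.00) + (880.00)(8.00) + (880.00)(222.00) = 731400.00 mm³
x_c = 129600.00 / 6360.00 = 20.38 mm
y_c = 731400.00 / 6360.00 = 115.00 mm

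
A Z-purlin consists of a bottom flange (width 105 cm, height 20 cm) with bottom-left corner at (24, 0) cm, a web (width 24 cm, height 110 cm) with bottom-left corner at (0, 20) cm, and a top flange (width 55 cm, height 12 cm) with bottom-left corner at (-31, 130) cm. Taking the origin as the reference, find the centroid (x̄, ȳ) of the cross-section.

x̄ = 35.19 cm, ȳ = 57.18 cm

bottom flange: A = 105 × 20 = 2100.00, centroid at (76.50, 10.00).
web: A = 24 × 110 = 2640.00, centroid at (12.00, 75.00).
top flange: A = 55 × 12 = 660.00, centroid at (-3.50, 136.00).
ΣA = 5400.00 cm², ΣAx̄ = 190020.00 cm³, ΣAȳ = 308760.00 cm³.
x̄ = 190020.00/5400.00 = 35.19 cm; ȳ = 308760.00/5400.00 = 57.18 cm.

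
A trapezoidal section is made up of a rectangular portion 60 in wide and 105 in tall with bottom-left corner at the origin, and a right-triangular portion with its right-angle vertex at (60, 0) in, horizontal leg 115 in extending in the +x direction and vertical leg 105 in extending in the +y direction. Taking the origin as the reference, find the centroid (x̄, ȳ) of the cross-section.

rectangular portion: A = 60 × 105 = 6300.00, centroid at (30.00, 52.50).
triangular portion: A = ½·115·105 = 6037.50, centroid at (98.33, 35.00).
ΣA = 12337.50 in²
ΣAx̄ = (6300.00)(30.00) + (6037.50)(98.33) = 782687.50 in³
ΣAȳ = (6300.00)(52.50) + (6037.50)(35.00) = 542062.50 in³
x̄ = 782687.50 / 12337.50 = 63.44 in
ȳ = 542062.50 / 12337.50 = 43.94 in

x̄ = 63.44 in, ȳ = 43.94 in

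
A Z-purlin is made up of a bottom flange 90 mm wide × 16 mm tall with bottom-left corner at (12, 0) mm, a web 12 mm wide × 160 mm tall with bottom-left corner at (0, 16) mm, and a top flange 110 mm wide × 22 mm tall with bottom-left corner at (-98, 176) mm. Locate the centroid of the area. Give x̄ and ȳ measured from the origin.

bottom flange: A = 90 × 16 = 1440.00, centroid at (57.00, 8.00).
web: A = 12 × 160 = 1920.00, centroid at (6.00, 96.00).
top flange: A = 110 × 22 = 2420.00, centroid at (-43.00, 187.00).
ΣA = 5780.00 mm², ΣAx̄ = -10460.00 mm³, ΣAȳ = 648380.00 mm³.
x̄ = -10460.00/5780.00 = -1.81 mm; ȳ = 648380.00/5780.00 = 112.18 mm.

x̄ = -1.81 mm, ȳ = 112.18 mm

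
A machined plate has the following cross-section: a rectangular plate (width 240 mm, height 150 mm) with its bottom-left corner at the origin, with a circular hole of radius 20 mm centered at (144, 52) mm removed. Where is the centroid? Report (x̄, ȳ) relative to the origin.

plate: A = 240 × 150 = 36000.00, centroid at (120.00, 75.00).
hole: A = −π·20² = -1256.64, centroid at (144.00, 52.00).
ΣA = 34743.36 mm², ΣAx̄ = 4139044.26 mm³, ΣAȳ = 2634654.87 mm³.
x̄ = 4139044.26/34743.36 = 119.13 mm; ȳ = 2634654.87/34743.36 = 75.83 mm.

x̄ = 119.13 mm, ȳ = 75.83 mm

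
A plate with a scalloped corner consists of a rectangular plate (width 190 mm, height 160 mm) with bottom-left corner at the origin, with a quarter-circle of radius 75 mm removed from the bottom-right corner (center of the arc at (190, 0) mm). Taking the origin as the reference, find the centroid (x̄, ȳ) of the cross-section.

x̄ = 84.26 mm, ȳ = 88.19 mm

Part | A | x̄ᵢ | ȳᵢ | A·x̄ᵢ | A·ȳᵢ
plate | 30400.00 | 95.00 | 80.00 | 2888000.00 | 2432000.00
removed quarter-circle | -4417.86 | 158.17 | 31.83 | -698769.29 | -140625.00
Σ | 25982.14 |  |  | 2189230.71 | 2291375.00
x̄ = 2189230.71 / 25982.14 = 84.26 mm
ȳ = 2291375.00 / 25982.14 = 88.19 mm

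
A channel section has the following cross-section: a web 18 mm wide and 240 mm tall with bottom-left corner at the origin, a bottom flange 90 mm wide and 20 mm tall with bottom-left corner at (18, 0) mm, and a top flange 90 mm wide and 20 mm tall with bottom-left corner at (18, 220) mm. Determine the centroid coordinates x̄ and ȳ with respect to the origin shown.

x̄ = 33.55 mm, ȳ = 120.00 mm

web: A = 18 × 240 = 4320.00, centroid at (9.00, 120.00).
bottom flange: A = 90 × 20 = 1800.00, centroid at (63.00, 10.00).
top flange: A = 90 × 20 = 1800.00, centroid at (63.00, 230.00).
ΣA = 7920.00 mm²
ΣAx̄ = (4320.00)(9.00) + (1800.00)(63.00) + (1800.00)(63.00) = 265680.00 mm³
ΣAȳ = (4320.00)(120.00) + (1800.00)(10.00) + (1800.00)(230.00) = 950400.00 mm³
x̄ = 265680.00 / 7920.00 = 33.55 mm
ȳ = 950400.00 / 7920.00 = 120.00 mm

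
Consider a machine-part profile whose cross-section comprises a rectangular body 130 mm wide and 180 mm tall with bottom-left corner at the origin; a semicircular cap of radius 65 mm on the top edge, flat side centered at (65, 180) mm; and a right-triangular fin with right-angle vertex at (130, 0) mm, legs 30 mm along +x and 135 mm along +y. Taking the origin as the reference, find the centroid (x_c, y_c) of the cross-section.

rectangular body: A = 130 × 180 = 23400.00, centroid at (65.00, 90.00).
semicircular top: A = ½π·65² = 6636.61, centroid at (65.00, 207.59).
triangular fin: A = ½·30·135 = 2025.00, centroid at (140.00, 45.00).
ΣA = 32061.61 mm², ΣAx_c = 2235879.94 mm³, ΣAy_c = 3574798.94 mm³.
x_c = 2235879.94/32061.61 = 69.74 mm; y_c = 3574798.94/32061.61 = 111.50 mm.

x_c = 69.74 mm, y_c = 111.50 mm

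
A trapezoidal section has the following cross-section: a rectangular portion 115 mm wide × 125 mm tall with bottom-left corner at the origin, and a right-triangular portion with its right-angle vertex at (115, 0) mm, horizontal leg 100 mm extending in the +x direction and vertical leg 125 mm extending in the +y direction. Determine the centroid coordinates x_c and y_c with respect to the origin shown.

x_c = 85.03 mm, y_c = 56.19 mm

rectangular portion: A = 115 × 125 = 14375.00, centroid at (57.50, 62.50).
triangular portion: A = ½·100·125 = 6250.00, centroid at (148.33, 41.67).
ΣA = 20625.00 mm², ΣAx_c = 1753645.83 mm³, ΣAy_c = 1158854.17 mm³.
x_c = 1753645.83/20625.00 = 85.03 mm; y_c = 1158854.17/20625.00 = 56.19 mm.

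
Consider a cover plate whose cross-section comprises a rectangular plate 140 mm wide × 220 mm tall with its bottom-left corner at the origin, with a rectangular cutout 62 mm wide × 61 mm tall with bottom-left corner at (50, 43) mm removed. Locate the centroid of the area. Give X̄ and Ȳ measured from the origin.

Part | A | x̄ᵢ | ȳᵢ | A·x̄ᵢ | A·ȳᵢ
plate | 30800.00 | 70.00 | 110.00 | 2156000.00 | 3388000.00
hole | -3782.00 | 81.00 | 73.50 | -306342.00 | -277977.00
Σ | 27018.00 |  |  | 1849658.00 | 3110023.00
X̄ = 1849658.00 / 27018.00 = 68.46 mm
Ȳ = 3110023.00 / 27018.00 = 115.11 mm

X̄ = 68.46 mm, Ȳ = 115.11 mm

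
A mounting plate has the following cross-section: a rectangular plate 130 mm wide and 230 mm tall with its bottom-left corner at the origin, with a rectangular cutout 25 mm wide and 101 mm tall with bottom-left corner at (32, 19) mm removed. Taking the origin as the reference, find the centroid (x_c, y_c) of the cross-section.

plate: A = 130 × 230 = 29900.00, centroid at (65.00, 115.00).
hole: A = −(25 × 101) = -2525.00, centroid at (44.50, 69.50).
ΣA = 27375.00 mm²
ΣAx_c = (29900.00)(65.00) + (-2525.00)(44.50) = 1831137.50 mm³
ΣAy_c = (29900.00)(115.00) + (-2525.00)(69.50) = 3263012.50 mm³
x_c = 1831137.50 / 27375.00 = 66.89 mm
y_c = 3263012.50 / 27375.00 = 119.20 mm

x_c = 66.89 mm, y_c = 119.20 mm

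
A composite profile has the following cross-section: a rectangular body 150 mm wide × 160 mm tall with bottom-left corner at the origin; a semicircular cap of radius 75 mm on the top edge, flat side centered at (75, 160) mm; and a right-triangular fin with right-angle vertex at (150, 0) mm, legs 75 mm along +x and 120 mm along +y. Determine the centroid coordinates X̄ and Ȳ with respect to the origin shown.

X̄ = 87.05 mm, Ȳ = 101.64 mm

Part | A | x̄ᵢ | ȳᵢ | A·x̄ᵢ | A·ȳᵢ
rectangular body | 24000.00 | 75.00 | 80.00 | 1800000.00 | 1920000.00
semicircular top | 8835.73 | 75.00 | 191.83 | 662679.70 | 1694966.69
triangular fin | 4500.00 | 175.00 | 40.00 | 787500.00 | 180000.00
Σ | 37335.73 |  |  | 3250179.70 | 3794966.69
X̄ = 3250179.70 / 37335.73 = 87.05 mm
Ȳ = 3794966.69 / 37335.73 = 101.64 mm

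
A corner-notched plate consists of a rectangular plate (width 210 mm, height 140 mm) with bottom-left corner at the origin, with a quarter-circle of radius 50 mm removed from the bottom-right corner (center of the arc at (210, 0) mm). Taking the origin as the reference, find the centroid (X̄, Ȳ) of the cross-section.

X̄ = 99.00 mm, Ȳ = 73.49 mm

plate: A = 210 × 140 = 29400.00, centroid at (105.00, 70.00).
removed quarter-circle: A = −¼π·50² = -1963.50, centroid at (188.78, 21.22).
ΣA = 27436.50 mm², ΣAX̄ = 2716332.63 mm³, ΣAȲ = 2016333.33 mm³.
X̄ = 2716332.63/27436.50 = 99.00 mm; Ȳ = 2016333.33/27436.50 = 73.49 mm.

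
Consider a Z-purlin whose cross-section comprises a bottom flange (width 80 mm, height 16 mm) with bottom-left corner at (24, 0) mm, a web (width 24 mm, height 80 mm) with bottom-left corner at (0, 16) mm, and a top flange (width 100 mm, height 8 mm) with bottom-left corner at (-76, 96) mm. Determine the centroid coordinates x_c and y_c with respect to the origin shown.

x_c = 21.04 mm, y_c = 49.44 mm

bottom flange: A = 80 × 16 = 1280.00, centroid at (64.00, 8.00).
web: A = 24 × 80 = 1920.00, centroid at (12.00, 56.00).
top flange: A = 100 × 8 = 800.00, centroid at (-26.00, 100.00).
ΣA = 4000.00 mm², ΣAx_c = 84160.00 mm³, ΣAy_c = 197760.00 mm³.
x_c = 84160.00/4000.00 = 21.04 mm; y_c = 197760.00/4000.00 = 49.44 mm.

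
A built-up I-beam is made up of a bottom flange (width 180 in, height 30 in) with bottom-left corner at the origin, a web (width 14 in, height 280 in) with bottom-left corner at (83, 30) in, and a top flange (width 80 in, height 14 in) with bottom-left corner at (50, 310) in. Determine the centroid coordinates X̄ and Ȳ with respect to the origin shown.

X̄ = 90.00 in, Ȳ = 105.60 in

Part | A | x̄ᵢ | ȳᵢ | A·x̄ᵢ | A·ȳᵢ
bottom flange | 5400.00 | 90.00 | 15.00 | 486000.00 | 81000.00
web | 3920.00 | 90.00 | 170.00 | 352800.00 | 666400.00
top flange | 1120.00 | 90.00 | 317.00 | 100800.00 | 355040.00
Σ | 10440.00 |  |  | 939600.00 | 1102440.00
X̄ = 939600.00 / 10440.00 = 90.00 in
Ȳ = 1102440.00 / 10440.00 = 105.60 in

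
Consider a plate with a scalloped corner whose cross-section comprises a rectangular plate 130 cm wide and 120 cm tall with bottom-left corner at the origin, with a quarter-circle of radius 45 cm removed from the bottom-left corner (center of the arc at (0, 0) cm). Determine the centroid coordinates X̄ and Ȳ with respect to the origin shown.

X̄ = 70.21 cm, Ȳ = 64.64 cm

plate: A = 130 × 120 = 15600.00, centroid at (65.00, 60.00).
removed quarter-circle: A = −¼π·45² = -1590.43, centroid at (19.10, 19.10).
ΣA = 14009.57 cm², ΣAX̄ = 983625.00 cm³, ΣAȲ = 905625.00 cm³.
X̄ = 983625.00/14009.57 = 70.21 cm; Ȳ = 905625.00/14009.57 = 64.64 cm.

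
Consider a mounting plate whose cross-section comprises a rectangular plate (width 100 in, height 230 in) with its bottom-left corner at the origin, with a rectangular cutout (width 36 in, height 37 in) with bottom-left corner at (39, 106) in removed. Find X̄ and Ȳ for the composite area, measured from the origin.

X̄ = 49.57 in, Ȳ = 114.42 in

plate: A = 100 × 230 = 23000.00, centroid at (50.00, 115.00).
hole: A = −(36 × 37) = -1332.00, centroid at (57.00, 124.50).
ΣA = 21668.00 in²
ΣAX̄ = (23000.00)(50.00) + (-1332.00)(57.00) = 1074076.00 in³
ΣAȲ = (23000.00)(115.00) + (-1332.00)(124.50) = 2479166.00 in³
X̄ = 1074076.00 / 21668.00 = 49.57 in
Ȳ = 2479166.00 / 21668.00 = 114.42 in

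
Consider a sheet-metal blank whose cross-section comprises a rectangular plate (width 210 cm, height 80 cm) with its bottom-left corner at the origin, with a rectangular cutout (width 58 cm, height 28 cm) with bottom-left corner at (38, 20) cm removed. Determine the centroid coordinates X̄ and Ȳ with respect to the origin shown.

X̄ = 109.07 cm, Ȳ = 40.64 cm

plate: A = 210 × 80 = 16800.00, centroid at (105.00, 40.00).
hole: A = −(58 × 28) = -1624.00, centroid at (67.00, 34.00).
ΣA = 15176.00 cm², ΣAX̄ = 1655192.00 cm³, ΣAȲ = 616784.00 cm³.
X̄ = 1655192.00/15176.00 = 109.07 cm; Ȳ = 616784.00/15176.00 = 40.64 cm.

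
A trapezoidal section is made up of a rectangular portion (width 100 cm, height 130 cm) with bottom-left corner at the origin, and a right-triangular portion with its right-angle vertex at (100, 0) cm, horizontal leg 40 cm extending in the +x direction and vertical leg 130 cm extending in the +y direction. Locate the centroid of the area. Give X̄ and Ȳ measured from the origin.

rectangular portion: A = 100 × 130 = 13000.00, centroid at (50.00, 65.00).
triangular portion: A = ½·40·130 = 2600.00, centroid at (113.33, 43.33).
ΣA = 15600.00 cm²
ΣAX̄ = (13000.00)(50.00) + (2600.00)(113.33) = 944666.67 cm³
ΣAȲ = (13000.00)(65.00) + (2600.00)(43.33) = 957666.67 cm³
X̄ = 944666.67 / 15600.00 = 60.56 cm
Ȳ = 957666.67 / 15600.00 = 61.39 cm

X̄ = 60.56 cm, Ȳ = 61.39 cm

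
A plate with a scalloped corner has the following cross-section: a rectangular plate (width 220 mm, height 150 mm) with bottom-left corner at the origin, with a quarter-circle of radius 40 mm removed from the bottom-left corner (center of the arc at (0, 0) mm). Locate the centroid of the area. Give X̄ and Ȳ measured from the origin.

X̄ = 113.68 mm, Ȳ = 77.30 mm

plate: A = 220 × 150 = 33000.00, centroid at (110.00, 75.00).
removed quarter-circle: A = −¼π·40² = -1256.64, centroid at (16.98, 16.98).
ΣA = 31743.36 mm²
ΣAX̄ = (33000.00)(110.00) + (-1256.64)(16.98) = 3608666.67 mm³
ΣAȲ = (33000.00)(75.00) + (-1256.64)(16.98) = 2453666.67 mm³
X̄ = 3608666.67 / 31743.36 = 113.68 mm
Ȳ = 2453666.67 / 31743.36 = 77.30 mm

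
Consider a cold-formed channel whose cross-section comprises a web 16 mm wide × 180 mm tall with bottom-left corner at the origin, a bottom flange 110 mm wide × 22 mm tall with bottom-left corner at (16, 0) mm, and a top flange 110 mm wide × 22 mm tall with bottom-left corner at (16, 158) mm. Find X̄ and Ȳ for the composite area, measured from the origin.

X̄ = 47.50 mm, Ȳ = 90.00 mm

web: A = 16 × 180 = 2880.00, centroid at (8.00, 90.00).
bottom flange: A = 110 × 22 = 2420.00, centroid at (71.00, 11.00).
top flange: A = 110 × 22 = 2420.00, centroid at (71.00, 169.00).
ΣA = 7720.00 mm², ΣAX̄ = 366680.00 mm³, ΣAȲ = 694800.00 mm³.
X̄ = 366680.00/7720.00 = 47.50 mm; Ȳ = 694800.00/7720.00 = 90.00 mm.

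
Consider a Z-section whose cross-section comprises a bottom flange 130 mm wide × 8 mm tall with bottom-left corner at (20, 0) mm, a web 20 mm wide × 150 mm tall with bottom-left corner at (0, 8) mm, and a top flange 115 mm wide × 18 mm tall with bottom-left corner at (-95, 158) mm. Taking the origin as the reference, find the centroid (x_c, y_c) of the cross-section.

Part | A | x̄ᵢ | ȳᵢ | A·x̄ᵢ | A·ȳᵢ
bottom flange | 1040.00 | 85.00 | 4.00 | 88400.00 | 4160.00
web | 3000.00 | 10.00 | 83.00 | 30000.00 | 249000.00
top flange | 2070.00 | -37.50 | 167.00 | -77625.00 | 345690.00
Σ | 6110.00 |  |  | 40775.00 | 598850.00
x_c = 40775.00 / 6110.00 = 6.67 mm
y_c = 598850.00 / 6110.00 = 98.01 mm

x_c = 6.67 mm, y_c = 98.01 mm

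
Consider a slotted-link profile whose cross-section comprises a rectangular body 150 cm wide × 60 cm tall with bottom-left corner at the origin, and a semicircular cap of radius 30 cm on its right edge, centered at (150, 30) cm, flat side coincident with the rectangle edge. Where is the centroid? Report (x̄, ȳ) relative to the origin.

rectangular body: A = 150 × 60 = 9000.00, centroid at (75.00, 30.00).
semicircular end: A = ½π·30² = 1413.72, centroid at (162.73, 30.00).
ΣA = 10413.72 cm², ΣAx̄ = 905057.50 cm³, ΣAȳ = 312411.50 cm³.
x̄ = 905057.50/10413.72 = 86.91 cm; ȳ = 312411.50/10413.72 = 30.00 cm.

x̄ = 86.91 cm, ȳ = 30.00 cm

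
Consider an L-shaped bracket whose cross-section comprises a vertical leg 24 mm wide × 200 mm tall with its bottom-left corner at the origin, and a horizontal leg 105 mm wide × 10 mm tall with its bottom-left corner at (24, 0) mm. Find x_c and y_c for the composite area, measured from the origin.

x_c = 23.58 mm, y_c = 82.95 mm

vertical leg: A = 24 × 200 = 4800.00, centroid at (12.00, 100.00).
horizontal leg: A = 105 × 10 = 1050.00, centroid at (76.50, 5.00).
ΣA = 5850.00 mm²
ΣAx_c = (4800.00)(12.00) + (1050.00)(76.50) = 137925.00 mm³
ΣAy_c = (4800.00)(100.00) + (1050.00)(5.00) = 485250.00 mm³
x_c = 137925.00 / 5850.00 = 23.58 mm
y_c = 485250.00 / 5850.00 = 82.95 mm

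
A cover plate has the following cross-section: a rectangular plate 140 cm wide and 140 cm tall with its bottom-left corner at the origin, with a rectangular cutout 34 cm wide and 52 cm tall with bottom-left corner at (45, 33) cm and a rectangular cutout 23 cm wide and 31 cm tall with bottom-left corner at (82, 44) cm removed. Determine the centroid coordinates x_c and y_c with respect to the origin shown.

plate: A = 140 × 140 = 19600.00, centroid at (70.00, 70.00).
hole 1: A = −(34 × 52) = -1768.00, centroid at (62.00, 59.00).
hole 2: A = −(23 × 31) = -713.00, centroid at (93.50, 59.50).
ΣA = 17119.00 cm², ΣAx_c = 1195718.50 cm³, ΣAy_c = 1225264.50 cm³.
x_c = 1195718.50/17119.00 = 69.85 cm; y_c = 1225264.50/17119.00 = 71.57 cm.

x_c = 69.85 cm, y_c = 71.57 cm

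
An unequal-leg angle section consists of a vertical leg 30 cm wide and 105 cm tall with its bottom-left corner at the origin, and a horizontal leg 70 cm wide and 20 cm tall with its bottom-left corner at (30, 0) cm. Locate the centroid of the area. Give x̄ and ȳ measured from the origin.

x̄ = 30.38 cm, ȳ = 39.42 cm

vertical leg: A = 30 × 105 = 3150.00, centroid at (15.00, 52.50).
horizontal leg: A = 70 × 20 = 1400.00, centroid at (65.00, 10.00).
ΣA = 4550.00 cm², ΣAx̄ = 138250.00 cm³, ΣAȳ = 179375.00 cm³.
x̄ = 138250.00/4550.00 = 30.38 cm; ȳ = 179375.00/4550.00 = 39.42 cm.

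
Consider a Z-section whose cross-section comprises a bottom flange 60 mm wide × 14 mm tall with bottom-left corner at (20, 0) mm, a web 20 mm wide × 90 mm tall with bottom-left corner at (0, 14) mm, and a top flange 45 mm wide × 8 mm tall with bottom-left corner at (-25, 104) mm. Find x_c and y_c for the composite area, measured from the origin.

x_c = 19.70 mm, y_c = 50.32 mm

Part | A | x̄ᵢ | ȳᵢ | A·x̄ᵢ | A·ȳᵢ
bottom flange | 840.00 | 50.00 | 7.00 | 42000.00 | 5880.00
web | 1800.00 | 10.00 | 59.00 | 18000.00 | 106200.00
top flange | 360.00 | -2.50 | 108.00 | -900.00 | 38880.00
Σ | 3000.00 |  |  | 59100.00 | 150960.00
x_c = 59100.00 / 3000.00 = 19.70 mm
y_c = 150960.00 / 3000.00 = 50.32 mm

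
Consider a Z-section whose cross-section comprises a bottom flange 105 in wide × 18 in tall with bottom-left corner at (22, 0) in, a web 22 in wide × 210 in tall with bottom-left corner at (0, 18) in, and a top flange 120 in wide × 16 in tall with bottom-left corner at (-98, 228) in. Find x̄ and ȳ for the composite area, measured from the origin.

x̄ = 14.08 in, ȳ = 123.18 in

Part | A | x̄ᵢ | ȳᵢ | A·x̄ᵢ | A·ȳᵢ
bottom flange | 1890.00 | 74.50 | 9.00 | 140805.00 | 17010.00
web | 4620.00 | 11.00 | 123.00 | 50820.00 | 568260.00
top flange | 1920.00 | -38.00 | 236.00 | -72960.00 | 453120.00
Σ | 8430.00 |  |  | 118665.00 | 1038390.00
x̄ = 118665.00 / 8430.00 = 14.08 in
ȳ = 1038390.00 / 8430.00 = 123.18 in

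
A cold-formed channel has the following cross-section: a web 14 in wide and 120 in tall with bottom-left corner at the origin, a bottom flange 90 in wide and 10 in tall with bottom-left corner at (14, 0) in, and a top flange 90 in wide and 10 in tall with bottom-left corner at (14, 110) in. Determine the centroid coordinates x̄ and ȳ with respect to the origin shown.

web: A = 14 × 120 = 1680.00, centroid at (7.00, 60.00).
bottom flange: A = 90 × 10 = 900.00, centroid at (59.00, 5.00).
top flange: A = 90 × 10 = 900.00, centroid at (59.00, 115.00).
ΣA = 3480.00 in², ΣAx̄ = 117960.00 in³, ΣAȳ = 208800.00 in³.
x̄ = 117960.00/3480.00 = 33.90 in; ȳ = 208800.00/3480.00 = 60.00 in.

x̄ = 33.90 in, ȳ = 60.00 in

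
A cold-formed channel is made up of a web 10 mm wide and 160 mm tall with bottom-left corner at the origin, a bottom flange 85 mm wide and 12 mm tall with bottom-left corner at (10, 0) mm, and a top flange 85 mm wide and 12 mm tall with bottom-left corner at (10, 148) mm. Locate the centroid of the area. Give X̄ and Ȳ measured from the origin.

web: A = 10 × 160 = 1600.00, centroid at (5.00, 80.00).
bottom flange: A = 85 × 12 = 1020.00, centroid at (52.50, 6.00).
top flange: A = 85 × 12 = 1020.00, centroid at (52.50, 154.00).
ΣA = 3640.00 mm²
ΣAX̄ = (1600.00)(5.00) + (1020.00)(52.50) + (1020.00)(52.50) = 115100.00 mm³
ΣAȲ = (1600.00)(80.00) + (1020.00)(6.00) + (1020.00)(154.00) = 291200.00 mm³
X̄ = 115100.00 / 3640.00 = 31.62 mm
Ȳ = 291200.00 / 3640.00 = 80.00 mm

X̄ = 31.62 mm, Ȳ = 80.00 mm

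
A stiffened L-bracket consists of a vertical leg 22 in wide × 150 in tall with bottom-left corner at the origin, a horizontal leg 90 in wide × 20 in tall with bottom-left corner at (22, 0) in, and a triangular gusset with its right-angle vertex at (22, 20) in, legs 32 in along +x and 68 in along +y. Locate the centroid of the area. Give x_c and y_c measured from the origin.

vertical leg: A = 22 × 150 = 3300.00, centroid at (11.00, 75.00).
horizontal leg: A = 90 × 20 = 1800.00, centroid at (67.00, 10.00).
gusset: A = ½·32·68 = 1088.00, centroid at (32.67, 42.67).
ΣA = 6188.00 in², ΣAx_c = 192441.33 in³, ΣAy_c = 311921.33 in³.
x_c = 192441.33/6188.00 = 31.10 in; y_c = 311921.33/6188.00 = 50.41 in.

x_c = 31.10 in, y_c = 50.41 in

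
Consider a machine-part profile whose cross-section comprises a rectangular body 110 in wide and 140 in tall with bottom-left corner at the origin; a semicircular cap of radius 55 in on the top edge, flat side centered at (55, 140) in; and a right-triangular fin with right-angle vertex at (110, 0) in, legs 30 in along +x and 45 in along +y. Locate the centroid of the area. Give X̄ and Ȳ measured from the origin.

X̄ = 57.11 in, Ȳ = 89.51 in

rectangular body: A = 110 × 140 = 15400.00, centroid at (55.00, 70.00).
semicircular top: A = ½π·55² = 4751.66, centroid at (55.00, 163.34).
triangular fin: A = ½·30·45 = 675.00, centroid at (120.00, 15.00).
ΣA = 20826.66 in², ΣAX̄ = 1189341.24 in³, ΣAȲ = 1864273.91 in³.
X̄ = 1189341.24/20826.66 = 57.11 in; Ȳ = 1864273.91/20826.66 = 89.51 in.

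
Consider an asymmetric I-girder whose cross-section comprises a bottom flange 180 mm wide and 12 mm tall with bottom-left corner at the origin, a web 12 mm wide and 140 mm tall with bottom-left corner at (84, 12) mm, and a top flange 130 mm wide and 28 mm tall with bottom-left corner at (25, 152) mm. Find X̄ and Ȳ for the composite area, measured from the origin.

Part | A | x̄ᵢ | ȳᵢ | A·x̄ᵢ | A·ȳᵢ
bottom flange | 2160.00 | 90.00 | 6.00 | 194400.00 | 12960.00
web | 1680.00 | 90.00 | 82.00 | 151200.00 | 137760.00
top flange | 3640.00 | 90.00 | 166.00 | 327600.00 | 604240.00
Σ | 7480.00 |  |  | 673200.00 | 754960.00
X̄ = 673200.00 / 7480.00 = 90.00 mm
Ȳ = 754960.00 / 7480.00 = 100.93 mm

X̄ = 90.00 mm, Ȳ = 100.93 mm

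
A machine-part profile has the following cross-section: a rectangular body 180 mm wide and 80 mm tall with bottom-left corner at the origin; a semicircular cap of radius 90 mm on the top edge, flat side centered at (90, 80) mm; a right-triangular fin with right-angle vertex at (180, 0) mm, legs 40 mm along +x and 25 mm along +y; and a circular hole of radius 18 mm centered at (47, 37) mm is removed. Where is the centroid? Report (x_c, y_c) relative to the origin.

x_c = 93.59 mm, y_c = 76.92 mm

Part | A | x̄ᵢ | ȳᵢ | A·x̄ᵢ | A·ȳᵢ
rectangular body | 14400.00 | 90.00 | 40.00 | 1296000.00 | 576000.00
semicircular top | 12723.45 | 90.00 | 118.20 | 1145110.52 | 1503876.02
triangular fin | 500.00 | 193.33 | 8.33 | 96666.67 | 4166.67
hole | -1017.88 | 47.00 | 37.00 | -47840.17 | -37661.41
Σ | 26605.57 |  |  | 2489937.02 | 2046381.27
x_c = 2489937.02 / 26605.57 = 93.59 mm
y_c = 2046381.27 / 26605.57 = 76.92 mm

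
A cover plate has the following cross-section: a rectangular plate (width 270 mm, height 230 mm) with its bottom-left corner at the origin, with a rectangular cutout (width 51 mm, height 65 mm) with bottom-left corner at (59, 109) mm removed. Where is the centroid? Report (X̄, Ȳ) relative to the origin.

Part | A | x̄ᵢ | ȳᵢ | A·x̄ᵢ | A·ȳᵢ
plate | 62100.00 | 135.00 | 115.00 | 8383500.00 | 7141500.00
hole | -3315.00 | 84.50 | 141.50 | -280117.50 | -469072.50
Σ | 58785.00 |  |  | 8103382.50 | 6672427.50
X̄ = 8103382.50 / 58785.00 = 137.85 mm
Ȳ = 6672427.50 / 58785.00 = 113.51 mm

X̄ = 137.85 mm, Ȳ = 113.51 mm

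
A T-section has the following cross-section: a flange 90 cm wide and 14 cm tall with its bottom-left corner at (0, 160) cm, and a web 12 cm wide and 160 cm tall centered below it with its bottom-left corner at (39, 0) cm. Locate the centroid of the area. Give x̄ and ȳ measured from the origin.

x̄ = 45.00 cm, ȳ = 114.47 cm

Part | A | x̄ᵢ | ȳᵢ | A·x̄ᵢ | A·ȳᵢ
web | 1920.00 | 45.00 | 80.00 | 86400.00 | 153600.00
flange | 1260.00 | 45.00 | 167.00 | 56700.00 | 210420.00
Σ | 3180.00 |  |  | 143100.00 | 364020.00
x̄ = 143100.00 / 3180.00 = 45.00 cm
ȳ = 364020.00 / 3180.00 = 114.47 cm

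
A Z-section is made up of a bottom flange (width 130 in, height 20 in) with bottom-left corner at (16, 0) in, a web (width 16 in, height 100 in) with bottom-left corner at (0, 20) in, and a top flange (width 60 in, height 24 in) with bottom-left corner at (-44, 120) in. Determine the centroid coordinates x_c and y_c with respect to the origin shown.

x_c = 36.04 in, y_c = 58.17 in

Part | A | x̄ᵢ | ȳᵢ | A·x̄ᵢ | A·ȳᵢ
bottom flange | 2600.00 | 81.00 | 10.00 | 210600.00 | 26000.00
web | 1600.00 | 8.00 | 70.00 | 12800.00 | 112000.00
top flange | 1440.00 | -14.00 | 132.00 | -20160.00 | 190080.00
Σ | 5640.00 |  |  | 203240.00 | 328080.00
x_c = 203240.00 / 5640.00 = 36.04 in
y_c = 328080.00 / 5640.00 = 58.17 in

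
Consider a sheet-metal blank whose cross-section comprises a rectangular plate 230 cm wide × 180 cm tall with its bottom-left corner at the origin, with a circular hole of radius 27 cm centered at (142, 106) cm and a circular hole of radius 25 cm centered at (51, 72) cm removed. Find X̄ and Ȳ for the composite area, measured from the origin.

Part | A | x̄ᵢ | ȳᵢ | A·x̄ᵢ | A·ȳᵢ
plate | 41400.00 | 115.00 | 90.00 | 4761000.00 | 3726000.00
hole 1 | -2290.22 | 142.00 | 106.00 | -325211.39 | -242763.43
hole 2 | -1963.50 | 51.00 | 72.00 | -100138.27 | -141371.67
Σ | 37146.28 |  |  | 4335650.35 | 3341864.90
X̄ = 4335650.35 / 37146.28 = 116.72 cm
Ȳ = 3341864.90 / 37146.28 = 89.96 cm

X̄ = 116.72 cm, Ȳ = 89.96 cm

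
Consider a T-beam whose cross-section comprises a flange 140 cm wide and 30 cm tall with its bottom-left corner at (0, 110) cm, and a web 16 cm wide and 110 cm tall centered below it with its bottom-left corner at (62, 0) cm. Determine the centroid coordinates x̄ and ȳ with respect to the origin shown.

x̄ = 70.00 cm, ȳ = 104.33 cm

web: A = 16 × 110 = 1760.00, centroid at (70.00, 55.00).
flange: A = 140 × 30 = 4200.00, centroid at (70.00, 125.00).
ΣA = 5960.00 cm², ΣAx̄ = 417200.00 cm³, ΣAȳ = 621800.00 cm³.
x̄ = 417200.00/5960.00 = 70.00 cm; ȳ = 621800.00/5960.00 = 104.33 cm.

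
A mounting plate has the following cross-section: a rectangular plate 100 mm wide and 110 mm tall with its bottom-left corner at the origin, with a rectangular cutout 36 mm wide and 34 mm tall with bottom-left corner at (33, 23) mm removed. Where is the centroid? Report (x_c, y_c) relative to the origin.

x_c = 49.87 mm, y_c = 56.88 mm

plate: A = 100 × 110 = 11000.00, centroid at (50.00, 55.00).
hole: A = −(36 × 34) = -1224.00, centroid at (51.00, 40.00).
ΣA = 9776.00 mm²
ΣAx_c = (11000.00)(50.00) + (-1224.00)(51.00) = 487576.00 mm³
ΣAy_c = (11000.00)(55.00) + (-1224.00)(40.00) = 556040.00 mm³
x_c = 487576.00 / 9776.00 = 49.87 mm
y_c = 556040.00 / 9776.00 = 56.88 mm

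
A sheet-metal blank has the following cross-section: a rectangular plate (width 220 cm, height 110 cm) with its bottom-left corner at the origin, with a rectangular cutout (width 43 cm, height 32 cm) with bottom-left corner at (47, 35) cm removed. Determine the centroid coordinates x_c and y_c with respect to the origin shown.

x_c = 112.50 cm, y_c = 55.24 cm

Part | A | x̄ᵢ | ȳᵢ | A·x̄ᵢ | A·ȳᵢ
plate | 24200.00 | 110.00 | 55.00 | 2662000.00 | 1331000.00
hole | -1376.00 | 68.50 | 51.00 | -94256.00 | -70176.00
Σ | 22824.00 |  |  | 2567744.00 | 1260824.00
x_c = 2567744.00 / 22824.00 = 112.50 cm
y_c = 1260824.00 / 22824.00 = 55.24 cm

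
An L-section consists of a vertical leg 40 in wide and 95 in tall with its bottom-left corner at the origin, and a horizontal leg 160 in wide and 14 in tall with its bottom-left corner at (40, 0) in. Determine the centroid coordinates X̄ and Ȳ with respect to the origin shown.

vertical leg: A = 40 × 95 = 3800.00, centroid at (20.00, 47.50).
horizontal leg: A = 160 × 14 = 2240.00, centroid at (120.00, 7.00).
ΣA = 6040.00 in²
ΣAX̄ = (3800.00)(20.00) + (2240.00)(120.00) = 344800.00 in³
ΣAȲ = (3800.00)(47.50) + (2240.00)(7.00) = 196180.00 in³
X̄ = 344800.00 / 6040.00 = 57.09 in
Ȳ = 196180.00 / 6040.00 = 32.48 in

X̄ = 57.09 in, Ȳ = 32.48 in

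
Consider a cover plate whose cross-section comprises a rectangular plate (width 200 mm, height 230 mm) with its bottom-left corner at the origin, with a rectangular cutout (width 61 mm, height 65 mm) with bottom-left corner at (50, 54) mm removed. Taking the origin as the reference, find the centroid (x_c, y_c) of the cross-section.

plate: A = 200 × 230 = 46000.00, centroid at (100.00, 115.00).
hole: A = −(61 × 65) = -3965.00, centroid at (80.50, 86.50).
ΣA = 42035.00 mm²
ΣAx_c = (46000.00)(100.00) + (-3965.00)(80.50) = 4280817.50 mm³
ΣAy_c = (46000.00)(115.00) + (-3965.00)(86.50) = 4947027.50 mm³
x_c = 4280817.50 / 42035.00 = 101.84 mm
y_c = 4947027.50 / 42035.00 = 117.69 mm

x_c = 101.84 mm, y_c = 117.69 mm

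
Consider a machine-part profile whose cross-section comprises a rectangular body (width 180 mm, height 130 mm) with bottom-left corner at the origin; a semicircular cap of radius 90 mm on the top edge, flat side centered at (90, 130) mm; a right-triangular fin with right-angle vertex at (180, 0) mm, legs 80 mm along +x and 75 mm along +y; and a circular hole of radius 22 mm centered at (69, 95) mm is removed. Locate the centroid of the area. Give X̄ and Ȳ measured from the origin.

rectangular body: A = 180 × 130 = 23400.00, centroid at (90.00, 65.00).
semicircular top: A = ½π·90² = 12723.45, centroid at (90.00, 168.20).
triangular fin: A = ½·80·75 = 3000.00, centroid at (206.67, 25.00).
hole: A = −π·22² = -1520.53, centroid at (69.00, 95.00).
ΣA = 37602.92 mm², ΣAX̄ = 3766193.89 mm³, ΣAȲ = 3591598.10 mm³.
X̄ = 3766193.89/37602.92 = 100.16 mm; Ȳ = 3591598.10/37602.92 = 95.51 mm.

X̄ = 100.16 mm, Ȳ = 95.51 mm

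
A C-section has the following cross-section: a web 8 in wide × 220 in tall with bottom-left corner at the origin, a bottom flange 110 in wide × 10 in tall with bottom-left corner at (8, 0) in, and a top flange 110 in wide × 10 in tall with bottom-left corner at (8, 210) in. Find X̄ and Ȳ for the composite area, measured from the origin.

web: A = 8 × 220 = 1760.00, centroid at (4.00, 110.00).
bottom flange: A = 110 × 10 = 1100.00, centroid at (63.00, 5.00).
top flange: A = 110 × 10 = 1100.00, centroid at (63.00, 215.00).
ΣA = 3960.00 in², ΣAX̄ = 145640.00 in³, ΣAȲ = 435600.00 in³.
X̄ = 145640.00/3960.00 = 36.78 in; Ȳ = 435600.00/3960.00 = 110.00 in.

X̄ = 36.78 in, Ȳ = 110.00 in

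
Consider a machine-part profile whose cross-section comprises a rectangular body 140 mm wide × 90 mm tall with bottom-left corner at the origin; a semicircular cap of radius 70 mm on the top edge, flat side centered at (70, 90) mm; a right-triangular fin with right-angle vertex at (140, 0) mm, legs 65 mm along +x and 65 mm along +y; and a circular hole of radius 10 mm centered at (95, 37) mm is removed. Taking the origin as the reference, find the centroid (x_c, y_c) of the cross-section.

Part | A | x̄ᵢ | ȳᵢ | A·x̄ᵢ | A·ȳᵢ
rectangular body | 12600.00 | 70.00 | 45.00 | 882000.00 | 567000.00
semicircular top | 7696.90 | 70.00 | 119.71 | 538783.14 | 921387.85
triangular fin | 2112.50 | 161.67 | 21.67 | 341520.83 | 45770.83
hole | -314.16 | 95.00 | 37.00 | -29845.13 | -11623.89
Σ | 22095.24 |  |  | 1732458.84 | 1522534.79
x_c = 1732458.84 / 22095.24 = 78.41 mm
y_c = 1522534.79 / 22095.24 = 68.91 mm

x_c = 78.41 mm, y_c = 68.91 mm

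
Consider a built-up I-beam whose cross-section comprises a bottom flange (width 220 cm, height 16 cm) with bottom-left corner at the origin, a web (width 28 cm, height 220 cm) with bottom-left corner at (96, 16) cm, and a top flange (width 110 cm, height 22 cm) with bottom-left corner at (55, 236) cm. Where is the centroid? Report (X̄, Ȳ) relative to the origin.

Part | A | x̄ᵢ | ȳᵢ | A·x̄ᵢ | A·ȳᵢ
bottom flange | 3520.00 | 110.00 | 8.00 | 387200.00 | 28160.00
web | 6160.00 | 110.00 | 126.00 | 677600.00 | 776160.00
top flange | 2420.00 | 110.00 | 247.00 | 266200.00 | 597740.00
Σ | 12100.00 |  |  | 1331000.00 | 1402060.00
X̄ = 1331000.00 / 12100.00 = 110.00 cm
Ȳ = 1402060.00 / 12100.00 = 115.87 cm

X̄ = 110.00 cm, Ȳ = 115.87 cm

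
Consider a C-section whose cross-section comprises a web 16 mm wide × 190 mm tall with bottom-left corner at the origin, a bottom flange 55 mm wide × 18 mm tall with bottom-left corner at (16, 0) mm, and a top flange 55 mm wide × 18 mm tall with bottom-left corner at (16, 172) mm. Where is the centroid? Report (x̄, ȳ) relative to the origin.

web: A = 16 × 190 = 3040.00, centroid at (8.00, 95.00).
bottom flange: A = 55 × 18 = 990.00, centroid at (43.50, 9.00).
top flange: A = 55 × 18 = 990.00, centroid at (43.50, 181.00).
ΣA = 5020.00 mm²
ΣAx̄ = (3040.00)(8.00) + (990.00)(43.50) + (990.00)(43.50) = 110450.00 mm³
ΣAȳ = (3040.00)(95.00) + (990.00)(9.00) + (990.00)(181.00) = 476900.00 mm³
x̄ = 110450.00 / 5020.00 = 22.00 mm
ȳ = 476900.00 / 5020.00 = 95.00 mm

x̄ = 22.00 mm, ȳ = 95.00 mm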